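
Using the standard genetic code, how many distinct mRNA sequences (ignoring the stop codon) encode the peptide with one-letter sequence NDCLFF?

192

Asn: 2 codons.
Asp: 2 codons.
Cys: 2 codons.
Leu: 6 codons.
Phe: 2 codons.
Phe: 2 codons.
2 × 2 × 2 × 6 × 2 × 2 = 192.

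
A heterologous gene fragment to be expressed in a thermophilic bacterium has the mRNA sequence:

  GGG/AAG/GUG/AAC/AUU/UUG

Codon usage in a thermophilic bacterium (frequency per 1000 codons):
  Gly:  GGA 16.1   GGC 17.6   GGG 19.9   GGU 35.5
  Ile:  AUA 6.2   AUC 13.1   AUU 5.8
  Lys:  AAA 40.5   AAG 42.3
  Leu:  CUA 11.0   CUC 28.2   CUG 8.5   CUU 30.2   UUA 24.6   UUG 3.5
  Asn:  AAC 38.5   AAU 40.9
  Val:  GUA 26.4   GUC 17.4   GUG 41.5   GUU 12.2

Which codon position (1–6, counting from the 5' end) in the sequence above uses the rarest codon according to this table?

6

Codon 1 GGG (Gly): 19.9 per 1000.
Codon 2 AAG (Lys): 42.3 per 1000.
Codon 3 GUG (Val): 41.5 per 1000.
Codon 4 AAC (Asn): 38.5 per 1000.
Codon 5 AUU (Ile): 5.8 per 1000.
Codon 6 UUG (Leu): 3.5 per 1000.
Lowest frequency is 3.5 at codon 6.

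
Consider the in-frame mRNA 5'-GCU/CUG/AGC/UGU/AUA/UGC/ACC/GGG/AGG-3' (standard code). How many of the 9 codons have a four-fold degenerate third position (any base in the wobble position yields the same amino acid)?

4

Codon 1 GCU (Ala): third position 4-fold.
Codon 2 CUG (Leu): third position 4-fold.
Codon 3 AGC (Ser): third position 2-fold.
Codon 4 UGU (Cys): third position 2-fold.
Codon 5 AUA (Ile): third position 3-fold.
Codon 6 UGC (Cys): third position 2-fold.
Codon 7 ACC (Thr): third position 4-fold.
Codon 8 GGG (Gly): third position 4-fold.
Codon 9 AGG (Arg): third position 2-fold.
Four-fold degenerate third positions: 4.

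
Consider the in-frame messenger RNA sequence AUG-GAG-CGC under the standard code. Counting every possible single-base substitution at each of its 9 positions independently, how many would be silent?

Codon 1 (AUG, Met): 0 synonymous substitutions.
Codon 2 (GAG, Glu): 1 synonymous substitution.
Codon 3 (CGC, Arg): 3 synonymous substitutions.
Total: 0 + 1 + 3 = 4.

4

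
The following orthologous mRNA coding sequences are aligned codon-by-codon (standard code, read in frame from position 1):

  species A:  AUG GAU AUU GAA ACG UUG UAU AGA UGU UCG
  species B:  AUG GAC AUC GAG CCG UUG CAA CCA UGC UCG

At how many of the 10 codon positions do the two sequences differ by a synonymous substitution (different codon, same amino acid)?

4

Codon 1: AUG Met / AUG Met — identical.
Codon 2: GAU Asp / GAC Asp — synonymous.
Codon 3: AUU Ile / AUC Ile — synonymous.
Codon 4: GAA Glu / GAG Glu — synonymous.
Codon 5: ACG Thr / CCG Pro — nonsynonymous.
Codon 6: UUG Leu / UUG Leu — identical.
Codon 7: UAU Tyr / CAA Gln — nonsynonymous.
Codon 8: AGA Arg / CCA Pro — nonsynonymous.
Codon 9: UGU Cys / UGC Cys — synonymous.
Codon 10: UCG Ser / UCG Ser — identical.
Synonymous differences: 4.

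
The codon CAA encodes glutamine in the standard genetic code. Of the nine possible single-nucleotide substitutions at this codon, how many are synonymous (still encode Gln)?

1

Position 1: none → 0 synonymous.
Position 2: none → 0 synonymous.
Position 3: CAG → 1 synonymous.
Total: 0 + 0 + 1 = 1.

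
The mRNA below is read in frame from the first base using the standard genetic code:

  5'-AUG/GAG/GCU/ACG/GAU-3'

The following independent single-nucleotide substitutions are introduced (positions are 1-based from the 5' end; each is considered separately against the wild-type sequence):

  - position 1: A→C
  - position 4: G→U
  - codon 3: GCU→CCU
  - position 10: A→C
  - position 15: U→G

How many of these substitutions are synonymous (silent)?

0

Codon 1: AUG (Met) → CUG (Leu) — missense.
Codon 2: GAG (Glu) → UAG (Stop) — nonsense.
Codon 3: GCU (Ala) → CCU (Pro) — missense.
Codon 4: ACG (Thr) → CCG (Pro) — missense.
Codon 5: GAU (Asp) → GAG (Glu) — missense.
Synonymous: 0 of 5.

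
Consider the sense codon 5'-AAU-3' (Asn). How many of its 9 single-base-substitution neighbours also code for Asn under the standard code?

1

Position 1: none → 0 synonymous.
Position 2: none → 0 synonymous.
Position 3: AAC → 1 synonymous.
Total: 0 + 0 + 1 = 1.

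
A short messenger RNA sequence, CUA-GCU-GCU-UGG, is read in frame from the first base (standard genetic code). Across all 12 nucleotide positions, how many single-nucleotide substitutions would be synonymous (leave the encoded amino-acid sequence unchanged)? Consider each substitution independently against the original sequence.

Codon 1 (CUA, Leu): 4 synonymous substitutions.
Codon 2 (GCU, Ala): 3 synonymous substitutions.
Codon 3 (GCU, Ala): 3 synonymous substitutions.
Codon 4 (UGG, Trp): 0 synonymous substitutions.
Total: 4 + 3 + 3 + 0 = 10.

10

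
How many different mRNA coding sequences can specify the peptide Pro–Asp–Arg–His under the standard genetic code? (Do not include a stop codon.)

96

Pro: 4 codons.
Asp: 2 codons.
Arg: 6 codons.
His: 2 codons.
4 × 2 × 6 × 2 = 96.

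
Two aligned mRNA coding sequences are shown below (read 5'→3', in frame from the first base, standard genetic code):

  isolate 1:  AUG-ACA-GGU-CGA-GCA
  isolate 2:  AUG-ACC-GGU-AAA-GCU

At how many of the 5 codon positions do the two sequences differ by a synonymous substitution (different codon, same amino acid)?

Codon 1: AUG Met / AUG Met — identical.
Codon 2: ACA Thr / ACC Thr — synonymous.
Codon 3: GGU Gly / GGU Gly — identical.
Codon 4: CGA Arg / AAA Lys — nonsynonymous.
Codon 5: GCA Ala / GCU Ala — synonymous.
Synonymous differences: 2.

2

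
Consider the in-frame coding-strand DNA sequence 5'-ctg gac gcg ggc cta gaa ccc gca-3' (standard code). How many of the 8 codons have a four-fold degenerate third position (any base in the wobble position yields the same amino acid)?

6

Codon 1 CTG (Leu): third position 4-fold.
Codon 2 GAC (Asp): third position 2-fold.
Codon 3 GCG (Ala): third position 4-fold.
Codon 4 GGC (Gly): third position 4-fold.
Codon 5 CTA (Leu): third position 4-fold.
Codon 6 GAA (Glu): third position 2-fold.
Codon 7 CCC (Pro): third position 4-fold.
Codon 8 GCA (Ala): third position 4-fold.
Four-fold degenerate third positions: 6.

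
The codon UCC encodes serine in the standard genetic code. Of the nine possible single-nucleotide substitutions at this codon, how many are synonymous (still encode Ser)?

3

Position 1: none → 0 synonymous.
Position 2: none → 0 synonymous.
Position 3: UCU, UCA, UCG → 3 synonymous.
Total: 0 + 0 + 3 = 3.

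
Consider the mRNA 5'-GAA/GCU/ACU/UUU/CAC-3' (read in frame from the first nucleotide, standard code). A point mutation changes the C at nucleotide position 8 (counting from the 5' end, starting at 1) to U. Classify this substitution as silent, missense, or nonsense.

Position 8 falls in codon 3: ACU → Thr.
After the substitution the codon is AUU → Ile.
Thr ≠ Ile, so this is a missense mutation.

missense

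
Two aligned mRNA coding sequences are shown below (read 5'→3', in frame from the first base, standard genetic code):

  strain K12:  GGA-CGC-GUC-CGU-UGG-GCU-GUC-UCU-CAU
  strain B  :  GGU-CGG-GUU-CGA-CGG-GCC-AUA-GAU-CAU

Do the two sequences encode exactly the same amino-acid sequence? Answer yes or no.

no

Codon 1: GGA Gly / GGU Gly — synonymous.
Codon 2: CGC Arg / CGG Arg — synonymous.
Codon 3: GUC Val / GUU Val — synonymous.
Codon 4: CGU Arg / CGA Arg — synonymous.
Codon 5: UGG Trp / CGG Arg — nonsynonymous.
Codon 6: GCU Ala / GCC Ala — synonymous.
Codon 7: GUC Val / AUA Ile — nonsynonymous.
Codon 8: UCU Ser / GAU Asp — nonsynonymous.
Codon 9: CAU His / CAU His — identical.
Nonsynonymous differences: 3 → different protein.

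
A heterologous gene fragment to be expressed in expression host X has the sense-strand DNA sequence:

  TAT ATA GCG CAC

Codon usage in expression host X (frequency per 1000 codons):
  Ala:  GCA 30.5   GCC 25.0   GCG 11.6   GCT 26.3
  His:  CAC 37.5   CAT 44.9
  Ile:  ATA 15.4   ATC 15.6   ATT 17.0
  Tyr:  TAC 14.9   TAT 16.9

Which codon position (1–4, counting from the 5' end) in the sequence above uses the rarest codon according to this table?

3

Codon 1 TAT (Tyr): 16.9 per 1000.
Codon 2 ATA (Ile): 15.4 per 1000.
Codon 3 GCG (Ala): 11.6 per 1000.
Codon 4 CAC (His): 37.5 per 1000.
Lowest frequency is 11.6 at codon 3.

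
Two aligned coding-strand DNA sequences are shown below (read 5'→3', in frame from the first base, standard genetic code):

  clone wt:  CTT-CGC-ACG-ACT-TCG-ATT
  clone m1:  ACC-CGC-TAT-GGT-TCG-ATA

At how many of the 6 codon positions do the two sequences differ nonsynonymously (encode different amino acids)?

3

Codon 1: CTT Leu / ACC Thr — nonsynonymous.
Codon 2: CGC Arg / CGC Arg — identical.
Codon 3: ACG Thr / TAT Tyr — nonsynonymous.
Codon 4: ACT Thr / GGT Gly — nonsynonymous.
Codon 5: TCG Ser / TCG Ser — identical.
Codon 6: ATT Ile / ATA Ile — synonymous.
Nonsynonymous differences: 3.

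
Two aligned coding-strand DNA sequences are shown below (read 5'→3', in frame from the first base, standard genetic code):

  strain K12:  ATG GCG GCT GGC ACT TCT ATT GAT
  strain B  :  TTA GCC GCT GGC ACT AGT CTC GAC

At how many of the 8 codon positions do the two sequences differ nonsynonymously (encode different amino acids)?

Codon 1: ATG Met / TTA Leu — nonsynonymous.
Codon 2: GCG Ala / GCC Ala — synonymous.
Codon 3: GCT Ala / GCT Ala — identical.
Codon 4: GGC Gly / GGC Gly — identical.
Codon 5: ACT Thr / ACT Thr — identical.
Codon 6: TCT Ser / AGT Ser — synonymous.
Codon 7: ATT Ile / CTC Leu — nonsynonymous.
Codon 8: GAT Asp / GAC Asp — synonymous.
Nonsynonymous differences: 2.

2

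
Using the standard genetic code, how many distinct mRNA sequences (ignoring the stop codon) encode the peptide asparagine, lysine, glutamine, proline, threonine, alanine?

512

Asn: 2 codons.
Lys: 2 codons.
Gln: 2 codons.
Pro: 4 codons.
Thr: 4 codons.
Ala: 4 codons.
2 × 2 × 2 × 4 × 4 × 4 = 512.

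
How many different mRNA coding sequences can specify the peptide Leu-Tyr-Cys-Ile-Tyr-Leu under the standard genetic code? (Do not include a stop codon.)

864

Leu: 6 codons.
Tyr: 2 codons.
Cys: 2 codons.
Ile: 3 codons.
Tyr: 2 codons.
Leu: 6 codons.
6 × 2 × 2 × 3 × 2 × 6 = 864.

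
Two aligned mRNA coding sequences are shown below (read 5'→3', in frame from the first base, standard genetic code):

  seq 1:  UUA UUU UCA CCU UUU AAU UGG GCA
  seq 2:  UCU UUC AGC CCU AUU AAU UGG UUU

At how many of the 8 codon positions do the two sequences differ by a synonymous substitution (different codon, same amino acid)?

Codon 1: UUA Leu / UCU Ser — nonsynonymous.
Codon 2: UUU Phe / UUC Phe — synonymous.
Codon 3: UCA Ser / AGC Ser — synonymous.
Codon 4: CCU Pro / CCU Pro — identical.
Codon 5: UUU Phe / AUU Ile — nonsynonymous.
Codon 6: AAU Asn / AAU Asn — identical.
Codon 7: UGG Trp / UGG Trp — identical.
Codon 8: GCA Ala / UUU Phe — nonsynonymous.
Synonymous differences: 2.

2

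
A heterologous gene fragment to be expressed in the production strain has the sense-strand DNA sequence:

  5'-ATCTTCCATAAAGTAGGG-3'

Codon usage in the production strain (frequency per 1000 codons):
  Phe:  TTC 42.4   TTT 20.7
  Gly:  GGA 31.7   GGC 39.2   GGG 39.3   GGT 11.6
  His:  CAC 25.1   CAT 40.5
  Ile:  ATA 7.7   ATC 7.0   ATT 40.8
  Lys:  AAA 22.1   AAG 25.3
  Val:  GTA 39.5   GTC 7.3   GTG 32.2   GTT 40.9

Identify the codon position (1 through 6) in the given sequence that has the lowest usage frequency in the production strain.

1

Codon 1 ATC (Ile): 7.0 per 1000.
Codon 2 TTC (Phe): 42.4 per 1000.
Codon 3 CAT (His): 40.5 per 1000.
Codon 4 AAA (Lys): 22.1 per 1000.
Codon 5 GTA (Val): 39.5 per 1000.
Codon 6 GGG (Gly): 39.3 per 1000.
Lowest frequency is 7.0 at codon 1.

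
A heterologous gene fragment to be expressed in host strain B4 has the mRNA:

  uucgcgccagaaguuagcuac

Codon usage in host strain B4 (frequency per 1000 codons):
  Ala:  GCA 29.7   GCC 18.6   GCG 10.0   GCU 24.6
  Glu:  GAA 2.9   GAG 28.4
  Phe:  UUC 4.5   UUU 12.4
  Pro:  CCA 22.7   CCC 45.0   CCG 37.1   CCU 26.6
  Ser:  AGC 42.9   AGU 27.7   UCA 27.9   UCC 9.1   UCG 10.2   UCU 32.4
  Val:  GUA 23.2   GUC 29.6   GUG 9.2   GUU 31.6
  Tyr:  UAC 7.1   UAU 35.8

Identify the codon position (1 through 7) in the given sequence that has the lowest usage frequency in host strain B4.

4

Codon 1 UUC (Phe): 4.5 per 1000.
Codon 2 GCG (Ala): 10.0 per 1000.
Codon 3 CCA (Pro): 22.7 per 1000.
Codon 4 GAA (Glu): 2.9 per 1000.
Codon 5 GUU (Val): 31.6 per 1000.
Codon 6 AGC (Ser): 42.9 per 1000.
Codon 7 UAC (Tyr): 7.1 per 1000.
Lowest frequency is 2.9 at codon 4.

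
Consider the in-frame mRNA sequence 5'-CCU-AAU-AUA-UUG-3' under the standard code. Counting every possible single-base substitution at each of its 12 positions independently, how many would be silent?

Codon 1 (CCU, Pro): 3 synonymous substitutions.
Codon 2 (AAU, Asn): 1 synonymous substitution.
Codon 3 (AUA, Ile): 2 synonymous substitutions.
Codon 4 (UUG, Leu): 2 synonymous substitutions.
Total: 3 + 1 + 2 + 2 = 8.

8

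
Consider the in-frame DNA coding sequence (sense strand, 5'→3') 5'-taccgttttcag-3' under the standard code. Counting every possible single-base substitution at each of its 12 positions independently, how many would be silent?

Codon 1 (TAC, Tyr): 1 synonymous substitution.
Codon 2 (CGT, Arg): 3 synonymous substitutions.
Codon 3 (TTT, Phe): 1 synonymous substitution.
Codon 4 (CAG, Gln): 1 synonymous substitution.
Total: 1 + 3 + 1 + 1 = 6.

6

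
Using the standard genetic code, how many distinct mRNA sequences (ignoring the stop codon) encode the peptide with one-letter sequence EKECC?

32

Glu: 2 codons.
Lys: 2 codons.
Glu: 2 codons.
Cys: 2 codons.
Cys: 2 codons.
2 × 2 × 2 × 2 × 2 = 32.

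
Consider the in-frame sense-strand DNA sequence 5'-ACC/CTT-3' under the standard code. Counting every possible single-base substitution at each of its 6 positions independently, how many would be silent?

Codon 1 (ACC, Thr): 3 synonymous substitutions.
Codon 2 (CTT, Leu): 3 synonymous substitutions.
Total: 3 + 3 = 6.

6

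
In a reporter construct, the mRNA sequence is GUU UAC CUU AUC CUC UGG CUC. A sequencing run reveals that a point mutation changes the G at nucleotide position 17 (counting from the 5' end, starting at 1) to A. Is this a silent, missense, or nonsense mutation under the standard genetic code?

Position 17 falls in codon 6: UGG → Trp.
After the substitution the codon is UAG → Stop.
The new codon is a stop codon, so this is a nonsense mutation.

nonsense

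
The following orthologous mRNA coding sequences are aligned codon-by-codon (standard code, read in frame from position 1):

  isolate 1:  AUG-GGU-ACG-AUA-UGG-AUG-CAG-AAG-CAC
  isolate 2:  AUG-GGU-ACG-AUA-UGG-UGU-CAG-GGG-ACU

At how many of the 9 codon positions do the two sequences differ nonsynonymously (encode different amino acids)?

3

Codon 1: AUG Met / AUG Met — identical.
Codon 2: GGU Gly / GGU Gly — identical.
Codon 3: ACG Thr / ACG Thr — identical.
Codon 4: AUA Ile / AUA Ile — identical.
Codon 5: UGG Trp / UGG Trp — identical.
Codon 6: AUG Met / UGU Cys — nonsynonymous.
Codon 7: CAG Gln / CAG Gln — identical.
Codon 8: AAG Lys / GGG Gly — nonsynonymous.
Codon 9: CAC His / ACU Thr — nonsynonymous.
Nonsynonymous differences: 3.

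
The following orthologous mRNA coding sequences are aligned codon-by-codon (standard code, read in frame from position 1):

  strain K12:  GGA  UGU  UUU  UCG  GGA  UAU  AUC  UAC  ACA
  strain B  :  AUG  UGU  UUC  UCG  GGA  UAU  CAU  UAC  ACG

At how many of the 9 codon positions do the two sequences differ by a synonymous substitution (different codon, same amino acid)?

Codon 1: GGA Gly / AUG Met — nonsynonymous.
Codon 2: UGU Cys / UGU Cys — identical.
Codon 3: UUU Phe / UUC Phe — synonymous.
Codon 4: UCG Ser / UCG Ser — identical.
Codon 5: GGA Gly / GGA Gly — identical.
Codon 6: UAU Tyr / UAU Tyr — identical.
Codon 7: AUC Ile / CAU His — nonsynonymous.
Codon 8: UAC Tyr / UAC Tyr — identical.
Codon 9: ACA Thr / ACG Thr — synonymous.
Synonymous differences: 2.

2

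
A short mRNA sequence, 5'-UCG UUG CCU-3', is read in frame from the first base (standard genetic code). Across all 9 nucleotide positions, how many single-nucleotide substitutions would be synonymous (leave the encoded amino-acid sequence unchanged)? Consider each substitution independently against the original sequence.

Codon 1 (UCG, Ser): 3 synonymous substitutions.
Codon 2 (UUG, Leu): 2 synonymous substitutions.
Codon 3 (CCU, Pro): 3 synonymous substitutions.
Total: 3 + 2 + 3 = 8.

8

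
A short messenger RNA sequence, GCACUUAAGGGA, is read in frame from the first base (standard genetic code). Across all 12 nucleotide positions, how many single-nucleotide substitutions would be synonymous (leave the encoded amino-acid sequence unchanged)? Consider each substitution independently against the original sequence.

10

Codon 1 (GCA, Ala): 3 synonymous substitutions.
Codon 2 (CUU, Leu): 3 synonymous substitutions.
Codon 3 (AAG, Lys): 1 synonymous substitution.
Codon 4 (GGA, Gly): 3 synonymous substitutions.
Total: 3 + 3 + 1 + 3 = 10.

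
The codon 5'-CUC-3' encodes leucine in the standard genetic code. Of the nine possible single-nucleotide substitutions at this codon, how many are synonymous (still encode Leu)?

3

Position 1: none → 0 synonymous.
Position 2: none → 0 synonymous.
Position 3: CUU, CUA, CUG → 3 synonymous.
Total: 0 + 0 + 3 = 3.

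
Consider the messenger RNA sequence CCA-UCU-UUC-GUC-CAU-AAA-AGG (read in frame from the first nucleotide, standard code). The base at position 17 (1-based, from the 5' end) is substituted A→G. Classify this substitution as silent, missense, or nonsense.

Position 17 falls in codon 6: AAA → Lys.
After the substitution the codon is AGA → Arg.
Lys ≠ Arg, so this is a missense mutation.

missense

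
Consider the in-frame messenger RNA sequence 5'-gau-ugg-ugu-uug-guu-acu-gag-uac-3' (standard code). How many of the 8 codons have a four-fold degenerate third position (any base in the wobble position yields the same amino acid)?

2

Codon 1 GAU (Asp): third position 2-fold.
Codon 2 UGG (Trp): third position 1-fold.
Codon 3 UGU (Cys): third position 2-fold.
Codon 4 UUG (Leu): third position 2-fold.
Codon 5 GUU (Val): third position 4-fold.
Codon 6 ACU (Thr): third position 4-fold.
Codon 7 GAG (Glu): third position 2-fold.
Codon 8 UAC (Tyr): third position 2-fold.
Four-fold degenerate third positions: 2.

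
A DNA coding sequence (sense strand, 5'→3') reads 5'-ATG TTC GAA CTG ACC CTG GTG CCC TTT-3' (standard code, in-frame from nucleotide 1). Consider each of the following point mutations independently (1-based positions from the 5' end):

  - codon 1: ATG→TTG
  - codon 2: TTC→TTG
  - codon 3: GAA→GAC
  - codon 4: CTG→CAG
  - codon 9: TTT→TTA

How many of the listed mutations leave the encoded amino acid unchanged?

Codon 1: ATG (Met) → TTG (Leu) — missense.
Codon 2: TTC (Phe) → TTG (Leu) — missense.
Codon 3: GAA (Glu) → GAC (Asp) — missense.
Codon 4: CTG (Leu) → CAG (Gln) — missense.
Codon 9: TTT (Phe) → TTA (Leu) — missense.
Synonymous: 0 of 5.

0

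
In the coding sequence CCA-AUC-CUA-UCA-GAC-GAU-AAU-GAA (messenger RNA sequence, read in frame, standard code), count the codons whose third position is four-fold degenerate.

Codon 1 CCA (Pro): third position 4-fold.
Codon 2 AUC (Ile): third position 3-fold.
Codon 3 CUA (Leu): third position 4-fold.
Codon 4 UCA (Ser): third position 4-fold.
Codon 5 GAC (Asp): third position 2-fold.
Codon 6 GAU (Asp): third position 2-fold.
Codon 7 AAU (Asn): third position 2-fold.
Codon 8 GAA (Glu): third position 2-fold.
Four-fold degenerate third positions: 3.

3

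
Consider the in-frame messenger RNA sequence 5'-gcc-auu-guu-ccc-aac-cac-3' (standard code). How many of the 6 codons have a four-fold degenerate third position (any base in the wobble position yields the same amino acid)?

3

Codon 1 GCC (Ala): third position 4-fold.
Codon 2 AUU (Ile): third position 3-fold.
Codon 3 GUU (Val): third position 4-fold.
Codon 4 CCC (Pro): third position 4-fold.
Codon 5 AAC (Asn): third position 2-fold.
Codon 6 CAC (His): third position 2-fold.
Four-fold degenerate third positions: 3.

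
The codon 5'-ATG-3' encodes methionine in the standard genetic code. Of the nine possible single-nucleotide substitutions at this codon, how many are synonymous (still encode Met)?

0

Position 1: none → 0 synonymous.
Position 2: none → 0 synonymous.
Position 3: none → 0 synonymous.
Total: 0 + 0 + 0 = 0.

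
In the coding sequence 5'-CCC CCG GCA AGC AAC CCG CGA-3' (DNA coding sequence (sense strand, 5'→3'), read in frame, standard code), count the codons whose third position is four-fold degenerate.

5

Codon 1 CCC (Pro): third position 4-fold.
Codon 2 CCG (Pro): third position 4-fold.
Codon 3 GCA (Ala): third position 4-fold.
Codon 4 AGC (Ser): third position 2-fold.
Codon 5 AAC (Asn): third position 2-fold.
Codon 6 CCG (Pro): third position 4-fold.
Codon 7 CGA (Arg): third position 4-fold.
Four-fold degenerate third positions: 5.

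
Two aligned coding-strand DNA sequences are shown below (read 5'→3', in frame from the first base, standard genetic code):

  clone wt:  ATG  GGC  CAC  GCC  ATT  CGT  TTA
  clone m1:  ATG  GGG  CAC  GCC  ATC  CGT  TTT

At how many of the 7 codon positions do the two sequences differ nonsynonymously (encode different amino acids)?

Codon 1: ATG Met / ATG Met — identical.
Codon 2: GGC Gly / GGG Gly — synonymous.
Codon 3: CAC His / CAC His — identical.
Codon 4: GCC Ala / GCC Ala — identical.
Codon 5: ATT Ile / ATC Ile — synonymous.
Codon 6: CGT Arg / CGT Arg — identical.
Codon 7: TTA Leu / TTT Phe — nonsynonymous.
Nonsynonymous differences: 1.

1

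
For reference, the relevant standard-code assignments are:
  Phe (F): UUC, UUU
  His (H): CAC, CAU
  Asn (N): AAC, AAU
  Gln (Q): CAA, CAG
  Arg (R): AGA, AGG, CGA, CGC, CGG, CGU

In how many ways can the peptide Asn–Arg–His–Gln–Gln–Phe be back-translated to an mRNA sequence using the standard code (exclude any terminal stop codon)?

Asn: 2 codons.
Arg: 6 codons.
His: 2 codons.
Gln: 2 codons.
Gln: 2 codons.
Phe: 2 codons.
2 × 6 × 2 × 2 × 2 × 2 = 192.

192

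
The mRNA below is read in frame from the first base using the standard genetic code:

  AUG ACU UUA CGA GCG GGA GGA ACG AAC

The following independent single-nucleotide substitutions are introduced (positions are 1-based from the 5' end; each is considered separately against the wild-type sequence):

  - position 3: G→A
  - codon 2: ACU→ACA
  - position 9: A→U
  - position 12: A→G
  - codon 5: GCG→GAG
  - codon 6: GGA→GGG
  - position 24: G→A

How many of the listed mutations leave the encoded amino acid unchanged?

4

Codon 1: AUG (Met) → AUA (Ile) — missense.
Codon 2: ACU (Thr) → ACA (Thr) — synonymous.
Codon 3: UUA (Leu) → UUU (Phe) — missense.
Codon 4: CGA (Arg) → CGG (Arg) — synonymous.
Codon 5: GCG (Ala) → GAG (Glu) — missense.
Codon 6: GGA (Gly) → GGG (Gly) — synonymous.
Codon 8: ACG (Thr) → ACA (Thr) — synonymous.
Synonymous: 4 of 7.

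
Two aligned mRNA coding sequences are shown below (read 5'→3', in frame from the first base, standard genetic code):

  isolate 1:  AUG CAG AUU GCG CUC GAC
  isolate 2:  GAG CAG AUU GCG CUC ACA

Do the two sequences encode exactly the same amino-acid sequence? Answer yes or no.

no

Codon 1: AUG Met / GAG Glu — nonsynonymous.
Codon 2: CAG Gln / CAG Gln — identical.
Codon 3: AUU Ile / AUU Ile — identical.
Codon 4: GCG Ala / GCG Ala — identical.
Codon 5: CUC Leu / CUC Leu — identical.
Codon 6: GAC Asp / ACA Thr — nonsynonymous.
Nonsynonymous differences: 2 → different protein.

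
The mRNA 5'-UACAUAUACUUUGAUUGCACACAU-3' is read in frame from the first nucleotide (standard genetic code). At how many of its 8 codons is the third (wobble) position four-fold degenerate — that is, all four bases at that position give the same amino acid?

1

Codon 1 UAC (Tyr): third position 2-fold.
Codon 2 AUA (Ile): third position 3-fold.
Codon 3 UAC (Tyr): third position 2-fold.
Codon 4 UUU (Phe): third position 2-fold.
Codon 5 GAU (Asp): third position 2-fold.
Codon 6 UGC (Cys): third position 2-fold.
Codon 7 ACA (Thr): third position 4-fold.
Codon 8 CAU (His): third position 2-fold.
Four-fold degenerate third positions: 1.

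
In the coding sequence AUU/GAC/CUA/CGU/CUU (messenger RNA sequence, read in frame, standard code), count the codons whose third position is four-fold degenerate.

3

Codon 1 AUU (Ile): third position 3-fold.
Codon 2 GAC (Asp): third position 2-fold.
Codon 3 CUA (Leu): third position 4-fold.
Codon 4 CGU (Arg): third position 4-fold.
Codon 5 CUU (Leu): third position 4-fold.
Four-fold degenerate third positions: 3.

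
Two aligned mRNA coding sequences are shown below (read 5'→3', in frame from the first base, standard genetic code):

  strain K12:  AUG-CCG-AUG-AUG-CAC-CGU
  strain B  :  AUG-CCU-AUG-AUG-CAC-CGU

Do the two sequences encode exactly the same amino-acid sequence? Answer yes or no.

Codon 1: AUG Met / AUG Met — identical.
Codon 2: CCG Pro / CCU Pro — synonymous.
Codon 3: AUG Met / AUG Met — identical.
Codon 4: AUG Met / AUG Met — identical.
Codon 5: CAC His / CAC His — identical.
Codon 6: CGU Arg / CGU Arg — identical.
Nonsynonymous differences: 0 → same protein.

yes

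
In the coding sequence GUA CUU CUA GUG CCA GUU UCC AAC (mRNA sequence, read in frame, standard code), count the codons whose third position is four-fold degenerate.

Codon 1 GUA (Val): third position 4-fold.
Codon 2 CUU (Leu): third position 4-fold.
Codon 3 CUA (Leu): third position 4-fold.
Codon 4 GUG (Val): third position 4-fold.
Codon 5 CCA (Pro): third position 4-fold.
Codon 6 GUU (Val): third position 4-fold.
Codon 7 UCC (Ser): third position 4-fold.
Codon 8 AAC (Asn): third position 2-fold.
Four-fold degenerate third positions: 7.

7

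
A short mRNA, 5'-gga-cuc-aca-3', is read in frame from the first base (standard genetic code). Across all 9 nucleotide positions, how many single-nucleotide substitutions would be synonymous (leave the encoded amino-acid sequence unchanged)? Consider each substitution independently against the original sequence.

9

Codon 1 (GGA, Gly): 3 synonymous substitutions.
Codon 2 (CUC, Leu): 3 synonymous substitutions.
Codon 3 (ACA, Thr): 3 synonymous substitutions.
Total: 3 + 3 + 3 = 9.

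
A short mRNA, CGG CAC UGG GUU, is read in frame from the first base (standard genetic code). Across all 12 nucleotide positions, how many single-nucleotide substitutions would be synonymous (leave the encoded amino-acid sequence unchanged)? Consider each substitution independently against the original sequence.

Codon 1 (CGG, Arg): 4 synonymous substitutions.
Codon 2 (CAC, His): 1 synonymous substitution.
Codon 3 (UGG, Trp): 0 synonymous substitutions.
Codon 4 (GUU, Val): 3 synonymous substitutions.
Total: 4 + 1 + 0 + 3 = 8.

8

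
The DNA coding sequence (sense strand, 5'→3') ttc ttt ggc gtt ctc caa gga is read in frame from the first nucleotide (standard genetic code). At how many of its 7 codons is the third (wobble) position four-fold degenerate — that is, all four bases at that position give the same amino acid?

4

Codon 1 TTC (Phe): third position 2-fold.
Codon 2 TTT (Phe): third position 2-fold.
Codon 3 GGC (Gly): third position 4-fold.
Codon 4 GTT (Val): third position 4-fold.
Codon 5 CTC (Leu): third position 4-fold.
Codon 6 CAA (Gln): third position 2-fold.
Codon 7 GGA (Gly): third position 4-fold.
Four-fold degenerate third positions: 4.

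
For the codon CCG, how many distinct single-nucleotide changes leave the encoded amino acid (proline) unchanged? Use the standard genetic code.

3

Position 1: none → 0 synonymous.
Position 2: none → 0 synonymous.
Position 3: CCT, CCC, CCA → 3 synonymous.
Total: 0 + 0 + 3 = 3.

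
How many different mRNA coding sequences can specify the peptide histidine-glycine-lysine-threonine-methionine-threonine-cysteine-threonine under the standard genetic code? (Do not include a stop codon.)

2048

His: 2 codons.
Gly: 4 codons.
Lys: 2 codons.
Thr: 4 codons.
Met: 1 codon.
Thr: 4 codons.
Cys: 2 codons.
Thr: 4 codons.
2 × 4 × 2 × 4 × 1 × 4 × 2 × 4 = 2048.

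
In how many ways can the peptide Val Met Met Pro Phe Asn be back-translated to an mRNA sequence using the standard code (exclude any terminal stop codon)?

64

Val: 4 codons.
Met: 1 codon.
Met: 1 codon.
Pro: 4 codons.
Phe: 2 codons.
Asn: 2 codons.
4 × 1 × 1 × 4 × 2 × 2 = 64.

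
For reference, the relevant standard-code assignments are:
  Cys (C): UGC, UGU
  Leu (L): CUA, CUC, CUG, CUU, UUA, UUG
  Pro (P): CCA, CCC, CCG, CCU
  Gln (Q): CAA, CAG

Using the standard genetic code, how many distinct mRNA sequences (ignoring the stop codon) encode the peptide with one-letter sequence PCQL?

96

Pro: 4 codons.
Cys: 2 codons.
Gln: 2 codons.
Leu: 6 codons.
4 × 2 × 2 × 6 = 96.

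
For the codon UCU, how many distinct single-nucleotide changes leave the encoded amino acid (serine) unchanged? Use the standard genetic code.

Position 1: none → 0 synonymous.
Position 2: none → 0 synonymous.
Position 3: UCC, UCA, UCG → 3 synonymous.
Total: 0 + 0 + 3 = 3.

3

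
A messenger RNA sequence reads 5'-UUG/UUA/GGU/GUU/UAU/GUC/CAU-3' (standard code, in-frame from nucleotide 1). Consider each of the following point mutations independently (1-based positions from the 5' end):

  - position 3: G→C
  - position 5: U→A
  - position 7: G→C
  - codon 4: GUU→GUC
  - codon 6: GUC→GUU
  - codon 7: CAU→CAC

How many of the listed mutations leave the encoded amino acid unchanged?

3

Codon 1: UUG (Leu) → UUC (Phe) — missense.
Codon 2: UUA (Leu) → UAA (Stop) — nonsense.
Codon 3: GGU (Gly) → CGU (Arg) — missense.
Codon 4: GUU (Val) → GUC (Val) — synonymous.
Codon 6: GUC (Val) → GUU (Val) — synonymous.
Codon 7: CAU (His) → CAC (His) — synonymous.
Synonymous: 3 of 6.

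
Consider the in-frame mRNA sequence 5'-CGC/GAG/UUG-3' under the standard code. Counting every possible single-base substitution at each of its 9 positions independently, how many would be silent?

Codon 1 (CGC, Arg): 3 synonymous substitutions.
Codon 2 (GAG, Glu): 1 synonymous substitution.
Codon 3 (UUG, Leu): 2 synonymous substitutions.
Total: 3 + 1 + 2 = 6.

6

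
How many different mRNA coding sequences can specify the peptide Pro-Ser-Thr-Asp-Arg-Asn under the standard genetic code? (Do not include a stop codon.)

2304

Pro: 4 codons.
Ser: 6 codons.
Thr: 4 codons.
Asp: 2 codons.
Arg: 6 codons.
Asn: 2 codons.
4 × 6 × 4 × 2 × 6 × 2 = 2304.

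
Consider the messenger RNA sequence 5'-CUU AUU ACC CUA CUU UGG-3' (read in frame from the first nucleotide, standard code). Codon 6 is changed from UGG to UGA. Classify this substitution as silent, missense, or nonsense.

nonsense

Position 18 falls in codon 6: UGG → Trp.
After the substitution the codon is UGA → Stop.
The new codon is a stop codon, so this is a nonsense mutation.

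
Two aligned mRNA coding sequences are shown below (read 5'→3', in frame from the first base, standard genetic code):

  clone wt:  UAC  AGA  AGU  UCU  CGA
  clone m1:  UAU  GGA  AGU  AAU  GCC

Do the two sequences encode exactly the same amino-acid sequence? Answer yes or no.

Codon 1: UAC Tyr / UAU Tyr — synonymous.
Codon 2: AGA Arg / GGA Gly — nonsynonymous.
Codon 3: AGU Ser / AGU Ser — identical.
Codon 4: UCU Ser / AAU Asn — nonsynonymous.
Codon 5: CGA Arg / GCC Ala — nonsynonymous.
Nonsynonymous differences: 3 → different protein.

no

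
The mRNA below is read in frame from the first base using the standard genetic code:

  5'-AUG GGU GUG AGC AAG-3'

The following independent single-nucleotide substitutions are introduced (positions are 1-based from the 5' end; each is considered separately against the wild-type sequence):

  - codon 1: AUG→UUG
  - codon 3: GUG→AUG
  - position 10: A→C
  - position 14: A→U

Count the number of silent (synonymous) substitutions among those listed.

0

Codon 1: AUG (Met) → UUG (Leu) — missense.
Codon 3: GUG (Val) → AUG (Met) — missense.
Codon 4: AGC (Ser) → CGC (Arg) — missense.
Codon 5: AAG (Lys) → AUG (Met) — missense.
Synonymous: 0 of 4.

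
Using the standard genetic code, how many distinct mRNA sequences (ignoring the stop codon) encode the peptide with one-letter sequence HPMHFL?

His: 2 codons.
Pro: 4 codons.
Met: 1 codon.
His: 2 codons.
Phe: 2 codons.
Leu: 6 codons.
2 × 4 × 1 × 2 × 2 × 6 = 192.

192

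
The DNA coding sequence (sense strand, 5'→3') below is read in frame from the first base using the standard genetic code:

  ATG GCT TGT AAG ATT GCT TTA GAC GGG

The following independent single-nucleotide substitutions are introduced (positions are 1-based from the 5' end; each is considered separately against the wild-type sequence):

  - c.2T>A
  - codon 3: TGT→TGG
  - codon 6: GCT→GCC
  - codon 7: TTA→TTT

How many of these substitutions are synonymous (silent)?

1

Codon 1: ATG (Met) → AAG (Lys) — missense.
Codon 3: TGT (Cys) → TGG (Trp) — missense.
Codon 6: GCT (Ala) → GCC (Ala) — synonymous.
Codon 7: TTA (Leu) → TTT (Phe) — missense.
Synonymous: 1 of 4.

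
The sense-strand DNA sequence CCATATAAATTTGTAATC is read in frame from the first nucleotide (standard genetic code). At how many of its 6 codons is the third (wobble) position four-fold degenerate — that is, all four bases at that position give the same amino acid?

2

Codon 1 CCA (Pro): third position 4-fold.
Codon 2 TAT (Tyr): third position 2-fold.
Codon 3 AAA (Lys): third position 2-fold.
Codon 4 TTT (Phe): third position 2-fold.
Codon 5 GTA (Val): third position 4-fold.
Codon 6 ATC (Ile): third position 3-fold.
Four-fold degenerate third positions: 2.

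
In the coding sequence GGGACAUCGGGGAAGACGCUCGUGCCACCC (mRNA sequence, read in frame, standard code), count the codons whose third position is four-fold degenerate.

9

Codon 1 GGG (Gly): third position 4-fold.
Codon 2 ACA (Thr): third position 4-fold.
Codon 3 UCG (Ser): third position 4-fold.
Codon 4 GGG (Gly): third position 4-fold.
Codon 5 AAG (Lys): third position 2-fold.
Codon 6 ACG (Thr): third position 4-fold.
Codon 7 CUC (Leu): third position 4-fold.
Codon 8 GUG (Val): third position 4-fold.
Codon 9 CCA (Pro): third position 4-fold.
Codon 10 CCC (Pro): third position 4-fold.
Four-fold degenerate third positions: 9.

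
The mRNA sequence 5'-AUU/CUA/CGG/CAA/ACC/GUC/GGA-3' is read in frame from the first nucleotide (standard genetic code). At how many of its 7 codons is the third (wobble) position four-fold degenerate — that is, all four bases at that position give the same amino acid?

Codon 1 AUU (Ile): third position 3-fold.
Codon 2 CUA (Leu): third position 4-fold.
Codon 3 CGG (Arg): third position 4-fold.
Codon 4 CAA (Gln): third position 2-fold.
Codon 5 ACC (Thr): third position 4-fold.
Codon 6 GUC (Val): third position 4-fold.
Codon 7 GGA (Gly): third position 4-fold.
Four-fold degenerate third positions: 5.

5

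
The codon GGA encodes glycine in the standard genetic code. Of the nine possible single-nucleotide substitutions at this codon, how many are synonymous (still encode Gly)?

3

Position 1: none → 0 synonymous.
Position 2: none → 0 synonymous.
Position 3: GGT, GGC, GGG → 3 synonymous.
Total: 0 + 0 + 3 = 3.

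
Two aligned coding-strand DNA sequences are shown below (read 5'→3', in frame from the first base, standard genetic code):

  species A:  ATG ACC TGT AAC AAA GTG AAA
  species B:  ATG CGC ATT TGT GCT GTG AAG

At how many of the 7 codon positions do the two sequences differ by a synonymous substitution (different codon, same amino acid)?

Codon 1: ATG Met / ATG Met — identical.
Codon 2: ACC Thr / CGC Arg — nonsynonymous.
Codon 3: TGT Cys / ATT Ile — nonsynonymous.
Codon 4: AAC Asn / TGT Cys — nonsynonymous.
Codon 5: AAA Lys / GCT Ala — nonsynonymous.
Codon 6: GTG Val / GTG Val — identical.
Codon 7: AAA Lys / AAG Lys — synonymous.
Synonymous differences: 1.

1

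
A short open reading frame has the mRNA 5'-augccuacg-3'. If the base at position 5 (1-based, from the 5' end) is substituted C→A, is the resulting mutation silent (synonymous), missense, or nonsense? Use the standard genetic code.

Position 5 falls in codon 2: CCU → Pro.
After the substitution the codon is CAU → His.
Pro ≠ His, so this is a missense mutation.

missense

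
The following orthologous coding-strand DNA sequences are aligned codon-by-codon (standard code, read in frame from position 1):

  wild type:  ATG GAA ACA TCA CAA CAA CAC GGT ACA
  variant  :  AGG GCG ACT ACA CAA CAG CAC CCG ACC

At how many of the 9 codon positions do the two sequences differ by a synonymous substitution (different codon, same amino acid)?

Codon 1: ATG Met / AGG Arg — nonsynonymous.
Codon 2: GAA Glu / GCG Ala — nonsynonymous.
Codon 3: ACA Thr / ACT Thr — synonymous.
Codon 4: TCA Ser / ACA Thr — nonsynonymous.
Codon 5: CAA Gln / CAA Gln — identical.
Codon 6: CAA Gln / CAG Gln — synonymous.
Codon 7: CAC His / CAC His — identical.
Codon 8: GGT Gly / CCG Pro — nonsynonymous.
Codon 9: ACA Thr / ACC Thr — synonymous.
Synonymous differences: 3.

3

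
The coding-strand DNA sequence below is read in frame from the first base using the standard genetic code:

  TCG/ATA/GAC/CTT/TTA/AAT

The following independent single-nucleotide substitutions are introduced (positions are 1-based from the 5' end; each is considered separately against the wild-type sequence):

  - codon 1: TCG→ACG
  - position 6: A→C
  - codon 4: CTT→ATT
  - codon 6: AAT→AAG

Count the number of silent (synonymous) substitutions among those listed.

Codon 1: TCG (Ser) → ACG (Thr) — missense.
Codon 2: ATA (Ile) → ATC (Ile) — synonymous.
Codon 4: CTT (Leu) → ATT (Ile) — missense.
Codon 6: AAT (Asn) → AAG (Lys) — missense.
Synonymous: 1 of 4.

1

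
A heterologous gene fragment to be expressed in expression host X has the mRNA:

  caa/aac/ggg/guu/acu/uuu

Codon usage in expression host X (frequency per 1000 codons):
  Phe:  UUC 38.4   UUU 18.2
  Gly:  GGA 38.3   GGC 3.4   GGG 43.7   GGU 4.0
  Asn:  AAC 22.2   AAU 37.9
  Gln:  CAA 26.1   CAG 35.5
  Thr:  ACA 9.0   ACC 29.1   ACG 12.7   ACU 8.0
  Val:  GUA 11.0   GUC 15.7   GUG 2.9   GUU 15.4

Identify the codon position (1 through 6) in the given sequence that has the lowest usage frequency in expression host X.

Codon 1 CAA (Gln): 26.1 per 1000.
Codon 2 AAC (Asn): 22.2 per 1000.
Codon 3 GGG (Gly): 43.7 per 1000.
Codon 4 GUU (Val): 15.4 per 1000.
Codon 5 ACU (Thr): 8.0 per 1000.
Codon 6 UUU (Phe): 18.2 per 1000.
Lowest frequency is 8.0 at codon 5.

5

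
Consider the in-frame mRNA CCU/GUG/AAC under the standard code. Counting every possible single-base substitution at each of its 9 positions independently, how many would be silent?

Codon 1 (CCU, Pro): 3 synonymous substitutions.
Codon 2 (GUG, Val): 3 synonymous substitutions.
Codon 3 (AAC, Asn): 1 synonymous substitution.
Total: 3 + 3 + 1 = 7.

7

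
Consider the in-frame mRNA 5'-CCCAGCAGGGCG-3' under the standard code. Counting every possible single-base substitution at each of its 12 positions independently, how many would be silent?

Codon 1 (CCC, Pro): 3 synonymous substitutions.
Codon 2 (AGC, Ser): 1 synonymous substitution.
Codon 3 (AGG, Arg): 2 synonymous substitutions.
Codon 4 (GCG, Ala): 3 synonymous substitutions.
Total: 3 + 1 + 2 + 3 = 9.

9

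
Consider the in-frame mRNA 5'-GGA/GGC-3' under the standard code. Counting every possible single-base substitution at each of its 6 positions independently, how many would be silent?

Codon 1 (GGA, Gly): 3 synonymous substitutions.
Codon 2 (GGC, Gly): 3 synonymous substitutions.
Total: 3 + 3 = 6.

6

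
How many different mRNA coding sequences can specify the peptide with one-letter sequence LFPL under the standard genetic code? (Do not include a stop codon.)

288

Leu: 6 codons.
Phe: 2 codons.
Pro: 4 codons.
Leu: 6 codons.
6 × 2 × 4 × 6 = 288.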